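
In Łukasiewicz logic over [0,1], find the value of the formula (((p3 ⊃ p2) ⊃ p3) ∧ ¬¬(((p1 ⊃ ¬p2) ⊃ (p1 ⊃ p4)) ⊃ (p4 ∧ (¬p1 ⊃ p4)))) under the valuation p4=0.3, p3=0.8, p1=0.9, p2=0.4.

0.60

(p3 ⊃ p2): min(1, 1 − 0.8 + 0.4) = 0.6
((p3 ⊃ p2) ⊃ p3): min(1, 1 − 0.6 + 0.8) = 1
¬p2: Łukasiewicz ¬ gives 1 − 0.4 = 0.6
(p1 ⊃ ¬p2): min(1, 1 − 0.9 + 0.6) = 0.7
(p1 ⊃ p4): min(1, 1 − 0.9 + 0.3) = 0.4
((p1 ⊃ ¬p2) ⊃ (p1 ⊃ p4)): min(1, 1 − 0.7 + 0.4) = 0.7
¬p1: Łukasiewicz ¬ gives 1 − 0.9 = 0.1
(¬p1 ⊃ p4): min(1, 1 − 0.1 + 0.3) = 1
(p4 ∧ (¬p1 ⊃ p4)) = min(0.3, 1) = 0.3
(((p1 ⊃ ¬p2) ⊃ (p1 ⊃ p4)) ⊃ (p4 ∧ (¬p1 ⊃ p4))): min(1, 1 − 0.7 + 0.3) = 0.6
¬(((p1 ⊃ ¬p2) ⊃ (p1 ⊃ p4)) ⊃ (p4 ∧ (¬p1 ⊃ p4))): Łukasiewicz ¬ gives 1 − 0.6 = 0.4
¬¬(((p1 ⊃ ¬p2) ⊃ (p1 ⊃ p4)) ⊃ (p4 ∧ (¬p1 ⊃ p4))): Łukasiewicz ¬ gives 1 − 0.4 = 0.6
(((p3 ⊃ p2) ⊃ p3) ∧ ¬¬(((p1 ⊃ ¬p2) ⊃ (p1 ⊃ p4)) ⊃ (p4 ∧ (¬p1 ⊃ p4)))) = min(1, 0.6) = 0.6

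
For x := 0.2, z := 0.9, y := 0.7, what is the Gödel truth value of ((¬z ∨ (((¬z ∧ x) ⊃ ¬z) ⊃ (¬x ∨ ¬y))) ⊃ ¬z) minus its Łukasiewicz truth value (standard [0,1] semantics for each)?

0.70

Gödel evaluation:
  ¬z: Gödel ¬ of 0.9 = 0 (operand ≠ 0)
  ¬z: Gödel ¬ of 0.9 = 0 (operand ≠ 0)
  (¬z ∧ x) = min(0, 0.2) = 0
  ¬z: Gödel ¬ of 0.9 = 0 (operand ≠ 0)
  ((¬z ∧ x) ⊃ ¬z): 0 ≤ 0, so result = 1
  ¬x: Gödel ¬ of 0.2 = 0 (operand ≠ 0)
  ¬y: Gödel ¬ of 0.7 = 0 (operand ≠ 0)
  (¬x ∨ ¬y) = max(0, 0) = 0
  (((¬z ∧ x) ⊃ ¬z) ⊃ (¬x ∨ ¬y)): 1 > 0, so result = 0
  (¬z ∨ (((¬z ∧ x) ⊃ ¬z) ⊃ (¬x ∨ ¬y))) = max(0, 0) = 0
  ¬z: Gödel ¬ of 0.9 = 0 (operand ≠ 0)
  ((¬z ∨ (((¬z ∧ x) ⊃ ¬z) ⊃ (¬x ∨ ¬y))) ⊃ ¬z): 0 ≤ 0, so result = 1
  Gödel value = 1
Łukasiewicz evaluation:
  ¬z: Łukasiewicz ¬ gives 1 − 0.9 = 0.1
  ¬z: Łukasiewicz ¬ gives 1 − 0.9 = 0.1
  (¬z ∧ x) = min(0.1, 0.2) = 0.1
  ¬z: Łukasiewicz ¬ gives 1 − 0.9 = 0.1
  ((¬z ∧ x) ⊃ ¬z): min(1, 1 − 0.1 + 0.1) = 1
  ¬x: Łukasiewicz ¬ gives 1 − 0.2 = 0.8
  ¬y: Łukasiewicz ¬ gives 1 − 0.7 = 0.3
  (¬x ∨ ¬y) = max(0.8, 0.3) = 0.8
  (((¬z ∧ x) ⊃ ¬z) ⊃ (¬x ∨ ¬y)): min(1, 1 − 1 + 0.8) = 0.8
  (¬z ∨ (((¬z ∧ x) ⊃ ¬z) ⊃ (¬x ∨ ¬y))) = max(0.1, 0.8) = 0.8
  ¬z: Łukasiewicz ¬ gives 1 − 0.9 = 0.1
  ((¬z ∨ (((¬z ∧ x) ⊃ ¬z) ⊃ (¬x ∨ ¬y))) ⊃ ¬z): min(1, 1 − 0.8 + 0.1) = 0.3
  Łukasiewicz value = 0.3
Difference: 1 − 0.3 = 0.70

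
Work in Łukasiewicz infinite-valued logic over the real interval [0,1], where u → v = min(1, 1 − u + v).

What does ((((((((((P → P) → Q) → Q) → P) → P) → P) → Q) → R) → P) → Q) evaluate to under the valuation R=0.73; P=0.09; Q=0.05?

0.73

(P → P): min(1, 1 − 0.09 + 0.09) = 1
((P → P) → Q): min(1, 1 − 1 + 0.05) = 0.05
(((P → P) → Q) → Q): min(1, 1 − 0.05 + 0.05) = 1
((((P → P) → Q) → Q) → P): min(1, 1 − 1 + 0.09) = 0.09
(((((P → P) → Q) → Q) → P) → P): min(1, 1 − 0.09 + 0.09) = 1
((((((P → P) → Q) → Q) → P) → P) → P): min(1, 1 − 1 + 0.09) = 0.09
(((((((P → P) → Q) → Q) → P) → P) → P) → Q): min(1, 1 − 0.09 + 0.05) = 0.96
((((((((P → P) → Q) → Q) → P) → P) → P) → Q) → R): min(1, 1 − 0.96 + 0.73) = 0.77
(((((((((P → P) → Q) → Q) → P) → P) → P) → Q) → R) → P): min(1, 1 − 0.77 + 0.09) = 0.32
((((((((((P → P) → Q) → Q) → P) → P) → P) → Q) → R) → P) → Q): min(1, 1 − 0.32 + 0.05) = 0.73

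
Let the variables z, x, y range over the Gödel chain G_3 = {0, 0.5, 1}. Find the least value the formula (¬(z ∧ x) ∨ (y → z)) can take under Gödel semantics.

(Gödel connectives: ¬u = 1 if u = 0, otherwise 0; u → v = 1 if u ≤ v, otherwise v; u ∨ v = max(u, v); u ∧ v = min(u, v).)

The minimum is attained at z = 0.5, x = 0.5, y = 1:
  (z ∧ x) = min(0.5, 0.5) = 0.5
  ¬(z ∧ x): Gödel ¬ of 0.5 = 0 (operand ≠ 0)
  (y → z): 1 > 0.5, so result = 0.5
  (¬(z ∧ x) ∨ (y → z)) = max(0, 0.5) = 0.5
Checking all 27 assignments confirms none give a value below 0.50.

0.50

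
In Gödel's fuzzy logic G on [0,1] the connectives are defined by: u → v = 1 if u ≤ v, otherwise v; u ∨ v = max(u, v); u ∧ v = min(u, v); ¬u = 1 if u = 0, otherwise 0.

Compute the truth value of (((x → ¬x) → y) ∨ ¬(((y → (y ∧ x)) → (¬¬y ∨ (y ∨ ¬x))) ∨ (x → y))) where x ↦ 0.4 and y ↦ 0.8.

¬x: Gödel ¬ of 0.4 = 0 (operand ≠ 0)
(x → ¬x): 0.4 > 0, so result = 0
((x → ¬x) → y): 0 ≤ 0.8, so result = 1
(y ∧ x) = min(0.8, 0.4) = 0.4
(y → (y ∧ x)): 0.8 > 0.4, so result = 0.4
¬y: Gödel ¬ of 0.8 = 0 (operand ≠ 0)
¬¬y: Gödel ¬ of 0 = 1 (operand is 0)
¬x: Gödel ¬ of 0.4 = 0 (operand ≠ 0)
(y ∨ ¬x) = max(0.8, 0) = 0.8
(¬¬y ∨ (y ∨ ¬x)) = max(1, 0.8) = 1
((y → (y ∧ x)) → (¬¬y ∨ (y ∨ ¬x))): 0.4 ≤ 1, so result = 1
(x → y): 0.4 ≤ 0.8, so result = 1
(((y → (y ∧ x)) → (¬¬y ∨ (y ∨ ¬x))) ∨ (x → y)) = max(1, 1) = 1
¬(((y → (y ∧ x)) → (¬¬y ∨ (y ∨ ¬x))) ∨ (x → y)): Gödel ¬ of 1 = 0 (operand ≠ 0)
(((x → ¬x) → y) ∨ ¬(((y → (y ∧ x)) → (¬¬y ∨ (y ∨ ¬x))) ∨ (x → y))) = max(1, 0) = 1

1.00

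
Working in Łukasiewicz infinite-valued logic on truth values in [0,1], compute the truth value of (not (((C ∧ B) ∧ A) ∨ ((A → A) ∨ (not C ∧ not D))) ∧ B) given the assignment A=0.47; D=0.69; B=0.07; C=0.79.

0.00

(C ∧ B) = min(0.79, 0.07) = 0.07
((C ∧ B) ∧ A) = min(0.07, 0.47) = 0.07
(A → A): min(1, 1 − 0.47 + 0.47) = 1
not C: Łukasiewicz ¬ gives 1 − 0.79 = 0.21
not D: Łukasiewicz ¬ gives 1 − 0.69 = 0.31
(not C ∧ not D) = min(0.21, 0.31) = 0.21
((A → A) ∨ (not C ∧ not D)) = max(1, 0.21) = 1
(((C ∧ B) ∧ A) ∨ ((A → A) ∨ (not C ∧ not D))) = max(0.07, 1) = 1
not (((C ∧ B) ∧ A) ∨ ((A → A) ∨ (not C ∧ not D))): Łukasiewicz ¬ gives 1 − 1 = 0
(not (((C ∧ B) ∧ A) ∨ ((A → A) ∨ (not C ∧ not D))) ∧ B) = min(0, 0.07) = 0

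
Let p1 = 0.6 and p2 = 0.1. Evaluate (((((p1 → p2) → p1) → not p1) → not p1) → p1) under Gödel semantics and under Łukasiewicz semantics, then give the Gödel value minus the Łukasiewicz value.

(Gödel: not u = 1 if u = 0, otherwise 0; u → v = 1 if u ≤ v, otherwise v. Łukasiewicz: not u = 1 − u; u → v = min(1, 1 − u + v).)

0.00

Gödel evaluation:
  (p1 → p2): 0.6 > 0.1, so result = 0.1
  ((p1 → p2) → p1): 0.1 ≤ 0.6, so result = 1
  not p1: Gödel ¬ of 0.6 = 0 (operand ≠ 0)
  (((p1 → p2) → p1) → not p1): 1 > 0, so result = 0
  not p1: Gödel ¬ of 0.6 = 0 (operand ≠ 0)
  ((((p1 → p2) → p1) → not p1) → not p1): 0 ≤ 0, so result = 1
  (((((p1 → p2) → p1) → not p1) → not p1) → p1): 1 > 0.6, so result = 0.6
  Gödel value = 0.6
Łukasiewicz evaluation:
  (p1 → p2): min(1, 1 − 0.6 + 0.1) = 0.5
  ((p1 → p2) → p1): min(1, 1 − 0.5 + 0.6) = 1
  not p1: Łukasiewicz ¬ gives 1 − 0.6 = 0.4
  (((p1 → p2) → p1) → not p1): min(1, 1 − 1 + 0.4) = 0.4
  not p1: Łukasiewicz ¬ gives 1 − 0.6 = 0.4
  ((((p1 → p2) → p1) → not p1) → not p1): min(1, 1 − 0.4 + 0.4) = 1
  (((((p1 → p2) → p1) → not p1) → not p1) → p1): min(1, 1 − 1 + 0.6) = 0.6
  Łukasiewicz value = 0.6
Difference: 0.6 − 0.6 = 0.00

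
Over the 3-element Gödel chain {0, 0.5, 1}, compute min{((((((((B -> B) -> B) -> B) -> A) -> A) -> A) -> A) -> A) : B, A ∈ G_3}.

0.00

The minimum is attained at B = 0, A = 0:
  (B -> B): 0 ≤ 0, so result = 1
  ((B -> B) -> B): 1 > 0, so result = 0
  (((B -> B) -> B) -> B): 0 ≤ 0, so result = 1
  ((((B -> B) -> B) -> B) -> A): 1 > 0, so result = 0
  (((((B -> B) -> B) -> B) -> A) -> A): 0 ≤ 0, so result = 1
  ((((((B -> B) -> B) -> B) -> A) -> A) -> A): 1 > 0, so result = 0
  (((((((B -> B) -> B) -> B) -> A) -> A) -> A) -> A): 0 ≤ 0, so result = 1
  ((((((((B -> B) -> B) -> B) -> A) -> A) -> A) -> A) -> A): 1 > 0, so result = 0
Checking all 9 assignments confirms none give a value below 0.00.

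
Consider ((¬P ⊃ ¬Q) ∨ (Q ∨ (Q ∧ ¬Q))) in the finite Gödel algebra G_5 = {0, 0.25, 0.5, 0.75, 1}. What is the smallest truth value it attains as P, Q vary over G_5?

0.25

The minimum is attained at P = 0, Q = 0.25:
  ¬P: Gödel ¬ of 0 = 1 (operand is 0)
  ¬Q: Gödel ¬ of 0.25 = 0 (operand ≠ 0)
  (¬P ⊃ ¬Q): 1 > 0, so result = 0
  ¬Q: Gödel ¬ of 0.25 = 0 (operand ≠ 0)
  (Q ∧ ¬Q) = min(0.25, 0) = 0
  (Q ∨ (Q ∧ ¬Q)) = max(0.25, 0) = 0.25
  ((¬P ⊃ ¬Q) ∨ (Q ∨ (Q ∧ ¬Q))) = max(0, 0.25) = 0.25
Checking all 25 assignments confirms none give a value below 0.25.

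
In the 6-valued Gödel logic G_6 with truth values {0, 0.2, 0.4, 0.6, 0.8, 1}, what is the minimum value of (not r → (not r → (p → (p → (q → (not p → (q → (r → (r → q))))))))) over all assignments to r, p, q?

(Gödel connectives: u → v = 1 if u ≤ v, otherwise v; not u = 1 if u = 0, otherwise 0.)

Every assignment gives 1. For instance at r = 0, p = 0, q = 0:
  not r: Gödel ¬ of 0 = 1 (operand is 0)
  not r: Gödel ¬ of 0 = 1 (operand is 0)
  not p: Gödel ¬ of 0 = 1 (operand is 0)
  (r → q): 0 ≤ 0, so result = 1
  (r → (r → q)): 0 ≤ 1, so result = 1
  (q → (r → (r → q))): 0 ≤ 1, so result = 1
  (not p → (q → (r → (r → q)))): 1 ≤ 1, so result = 1
  (q → (not p → (q → (r → (r → q))))): 0 ≤ 1, so result = 1
  (p → (q → (not p → (q → (r → (r → q)))))): 0 ≤ 1, so result = 1
  (p → (p → (q → (not p → (q → (r → (r → q))))))): 0 ≤ 1, so result = 1
  (not r → (p → (p → (q → (not p → (q → (r → (r → q)))))))): 1 ≤ 1, so result = 1
  (not r → (not r → (p → (p → (q → (not p → (q → (r → (r → q))))))))): 1 ≤ 1, so result = 1
All 216 assignments give value 1 — the formula is a G_6-tautology.

1.00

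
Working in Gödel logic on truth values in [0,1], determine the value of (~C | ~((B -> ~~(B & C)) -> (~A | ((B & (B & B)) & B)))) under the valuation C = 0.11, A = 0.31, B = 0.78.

0.00

~C: Gödel ¬ of 0.11 = 0 (operand ≠ 0)
(B & C) = min(0.78, 0.11) = 0.11
~(B & C): Gödel ¬ of 0.11 = 0 (operand ≠ 0)
~~(B & C): Gödel ¬ of 0 = 1 (operand is 0)
(B -> ~~(B & C)): 0.78 ≤ 1, so result = 1
~A: Gödel ¬ of 0.31 = 0 (operand ≠ 0)
(B & B) = min(0.78, 0.78) = 0.78
(B & (B & B)) = min(0.78, 0.78) = 0.78
((B & (B & B)) & B) = min(0.78, 0.78) = 0.78
(~A | ((B & (B & B)) & B)) = max(0, 0.78) = 0.78
((B -> ~~(B & C)) -> (~A | ((B & (B & B)) & B))): 1 > 0.78, so result = 0.78
~((B -> ~~(B & C)) -> (~A | ((B & (B & B)) & B))): Gödel ¬ of 0.78 = 0 (operand ≠ 0)
(~C | ~((B -> ~~(B & C)) -> (~A | ((B & (B & B)) & B)))) = max(0, 0) = 0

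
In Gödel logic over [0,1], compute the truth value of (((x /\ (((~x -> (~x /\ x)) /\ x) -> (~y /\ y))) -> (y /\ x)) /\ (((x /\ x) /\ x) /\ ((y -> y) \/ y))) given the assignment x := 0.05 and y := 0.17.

0.05

~x: Gödel ¬ of 0.05 = 0 (operand ≠ 0)
~x: Gödel ¬ of 0.05 = 0 (operand ≠ 0)
(~x /\ x) = min(0, 0.05) = 0
(~x -> (~x /\ x)): 0 ≤ 0, so result = 1
((~x -> (~x /\ x)) /\ x) = min(1, 0.05) = 0.05
~y: Gödel ¬ of 0.17 = 0 (operand ≠ 0)
(~y /\ y) = min(0, 0.17) = 0
(((~x -> (~x /\ x)) /\ x) -> (~y /\ y)): 0.05 > 0, so result = 0
(x /\ (((~x -> (~x /\ x)) /\ x) -> (~y /\ y))) = min(0.05, 0) = 0
(y /\ x) = min(0.17, 0.05) = 0.05
((x /\ (((~x -> (~x /\ x)) /\ x) -> (~y /\ y))) -> (y /\ x)): 0 ≤ 0.05, so result = 1
(x /\ x) = min(0.05, 0.05) = 0.05
((x /\ x) /\ x) = min(0.05, 0.05) = 0.05
(y -> y): 0.17 ≤ 0.17, so result = 1
((y -> y) \/ y) = max(1, 0.17) = 1
(((x /\ x) /\ x) /\ ((y -> y) \/ y)) = min(0.05, 1) = 0.05
(((x /\ (((~x -> (~x /\ x)) /\ x) -> (~y /\ y))) -> (y /\ x)) /\ (((x /\ x) /\ x) /\ ((y -> y) \/ y))) = min(1, 0.05) = 0.05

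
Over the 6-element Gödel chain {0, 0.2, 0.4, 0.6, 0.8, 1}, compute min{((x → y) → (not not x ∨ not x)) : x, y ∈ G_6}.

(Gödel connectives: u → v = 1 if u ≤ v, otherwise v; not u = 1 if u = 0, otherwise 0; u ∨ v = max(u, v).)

1.00

Every assignment gives 1. For instance at x = 0, y = 0:
  (x → y): 0 ≤ 0, so result = 1
  not x: Gödel ¬ of 0 = 1 (operand is 0)
  not not x: Gödel ¬ of 1 = 0 (operand ≠ 0)
  not x: Gödel ¬ of 0 = 1 (operand is 0)
  (not not x ∨ not x) = max(0, 1) = 1
  ((x → y) → (not not x ∨ not x)): 1 ≤ 1, so result = 1
All 36 assignments give value 1 — the formula is a G_6-tautology.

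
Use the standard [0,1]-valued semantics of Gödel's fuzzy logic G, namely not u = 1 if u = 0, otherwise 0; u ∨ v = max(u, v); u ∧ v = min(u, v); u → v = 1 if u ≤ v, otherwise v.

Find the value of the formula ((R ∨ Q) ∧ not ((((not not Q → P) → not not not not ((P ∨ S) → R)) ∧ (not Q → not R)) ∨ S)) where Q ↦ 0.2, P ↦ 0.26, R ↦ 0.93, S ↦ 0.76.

0.00

(R ∨ Q) = max(0.93, 0.2) = 0.93
not Q: Gödel ¬ of 0.2 = 0 (operand ≠ 0)
not not Q: Gödel ¬ of 0 = 1 (operand is 0)
(not not Q → P): 1 > 0.26, so result = 0.26
(P ∨ S) = max(0.26, 0.76) = 0.76
((P ∨ S) → R): 0.76 ≤ 0.93, so result = 1
not ((P ∨ S) → R): Gödel ¬ of 1 = 0 (operand ≠ 0)
not not ((P ∨ S) → R): Gödel ¬ of 0 = 1 (operand is 0)
not not not ((P ∨ S) → R): Gödel ¬ of 1 = 0 (operand ≠ 0)
not not not not ((P ∨ S) → R): Gödel ¬ of 0 = 1 (operand is 0)
((not not Q → P) → not not not not ((P ∨ S) → R)): 0.26 ≤ 1, so result = 1
not Q: Gödel ¬ of 0.2 = 0 (operand ≠ 0)
not R: Gödel ¬ of 0.93 = 0 (operand ≠ 0)
(not Q → not R): 0 ≤ 0, so result = 1
(((not not Q → P) → not not not not ((P ∨ S) → R)) ∧ (not Q → not R)) = min(1, 1) = 1
((((not not Q → P) → not not not not ((P ∨ S) → R)) ∧ (not Q → not R)) ∨ S) = max(1, 0.76) = 1
not ((((not not Q → P) → not not not not ((P ∨ S) → R)) ∧ (not Q → not R)) ∨ S): Gödel ¬ of 1 = 0 (operand ≠ 0)
((R ∨ Q) ∧ not ((((not not Q → P) → not not not not ((P ∨ S) → R)) ∧ (not Q → not R)) ∨ S)) = min(0.93, 0) = 0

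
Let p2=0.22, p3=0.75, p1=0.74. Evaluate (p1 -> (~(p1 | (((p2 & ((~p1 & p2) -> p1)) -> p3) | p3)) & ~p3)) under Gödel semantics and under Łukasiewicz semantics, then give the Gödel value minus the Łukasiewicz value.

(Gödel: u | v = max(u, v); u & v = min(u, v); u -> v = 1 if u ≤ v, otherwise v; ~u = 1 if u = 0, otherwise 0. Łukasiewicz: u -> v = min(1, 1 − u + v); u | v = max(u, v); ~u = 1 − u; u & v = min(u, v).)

Gödel evaluation:
  ~p1: Gödel ¬ of 0.74 = 0 (operand ≠ 0)
  (~p1 & p2) = min(0, 0.22) = 0
  ((~p1 & p2) -> p1): 0 ≤ 0.74, so result = 1
  (p2 & ((~p1 & p2) -> p1)) = min(0.22, 1) = 0.22
  ((p2 & ((~p1 & p2) -> p1)) -> p3): 0.22 ≤ 0.75, so result = 1
  (((p2 & ((~p1 & p2) -> p1)) -> p3) | p3) = max(1, 0.75) = 1
  (p1 | (((p2 & ((~p1 & p2) -> p1)) -> p3) | p3)) = max(0.74, 1) = 1
  ~(p1 | (((p2 & ((~p1 & p2) -> p1)) -> p3) | p3)): Gödel ¬ of 1 = 0 (operand ≠ 0)
  ~p3: Gödel ¬ of 0.75 = 0 (operand ≠ 0)
  (~(p1 | (((p2 & ((~p1 & p2) -> p1)) -> p3) | p3)) & ~p3) = min(0, 0) = 0
  (p1 -> (~(p1 | (((p2 & ((~p1 & p2) -> p1)) -> p3) | p3)) & ~p3)): 0.74 > 0, so result = 0
  Gödel value = 0
Łukasiewicz evaluation:
  ~p1: Łukasiewicz ¬ gives 1 − 0.74 = 0.26
  (~p1 & p2) = min(0.26, 0.22) = 0.22
  ((~p1 & p2) -> p1): min(1, 1 − 0.22 + 0.74) = 1
  (p2 & ((~p1 & p2) -> p1)) = min(0.22, 1) = 0.22
  ((p2 & ((~p1 & p2) -> p1)) -> p3): min(1, 1 − 0.22 + 0.75) = 1
  (((p2 & ((~p1 & p2) -> p1)) -> p3) | p3) = max(1, 0.75) = 1
  (p1 | (((p2 & ((~p1 & p2) -> p1)) -> p3) | p3)) = max(0.74, 1) = 1
  ~(p1 | (((p2 & ((~p1 & p2) -> p1)) -> p3) | p3)): Łukasiewicz ¬ gives 1 − 1 = 0
  ~p3: Łukasiewicz ¬ gives 1 − 0.75 = 0.25
  (~(p1 | (((p2 & ((~p1 & p2) -> p1)) -> p3) | p3)) & ~p3) = min(0, 0.25) = 0
  (p1 -> (~(p1 | (((p2 & ((~p1 & p2) -> p1)) -> p3) | p3)) & ~p3)): min(1, 1 − 0.74 + 0) = 0.26
  Łukasiewicz value = 0.26
Difference: 0 − 0.26 = -0.26

-0.26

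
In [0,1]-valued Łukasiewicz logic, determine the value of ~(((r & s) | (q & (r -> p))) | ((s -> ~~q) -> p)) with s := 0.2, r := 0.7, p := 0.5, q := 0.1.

(r & s) = min(0.7, 0.2) = 0.2
(r -> p): min(1, 1 − 0.7 + 0.5) = 0.8
(q & (r -> p)) = min(0.1, 0.8) = 0.1
((r & s) | (q & (r -> p))) = max(0.2, 0.1) = 0.2
~q: Łukasiewicz ¬ gives 1 − 0.1 = 0.9
~~q: Łukasiewicz ¬ gives 1 − 0.9 = 0.1
(s -> ~~q): min(1, 1 − 0.2 + 0.1) = 0.9
((s -> ~~q) -> p): min(1, 1 − 0.9 + 0.5) = 0.6
(((r & s) | (q & (r -> p))) | ((s -> ~~q) -> p)) = max(0.2, 0.6) = 0.6
~(((r & s) | (q & (r -> p))) | ((s -> ~~q) -> p)): Łukasiewicz ¬ gives 1 − 0.6 = 0.4

0.40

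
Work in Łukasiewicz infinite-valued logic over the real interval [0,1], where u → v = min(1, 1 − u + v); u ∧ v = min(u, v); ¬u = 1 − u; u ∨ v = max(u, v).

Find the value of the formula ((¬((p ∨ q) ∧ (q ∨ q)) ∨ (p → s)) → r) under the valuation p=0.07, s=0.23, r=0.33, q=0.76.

0.33

(p ∨ q) = max(0.07, 0.76) = 0.76
(q ∨ q) = max(0.76, 0.76) = 0.76
((p ∨ q) ∧ (q ∨ q)) = min(0.76, 0.76) = 0.76
¬((p ∨ q) ∧ (q ∨ q)): Łukasiewicz ¬ gives 1 − 0.76 = 0.24
(p → s): min(1, 1 − 0.07 + 0.23) = 1
(¬((p ∨ q) ∧ (q ∨ q)) ∨ (p → s)) = max(0.24, 1) = 1
((¬((p ∨ q) ∧ (q ∨ q)) ∨ (p → s)) → r): min(1, 1 − 1 + 0.33) = 0.33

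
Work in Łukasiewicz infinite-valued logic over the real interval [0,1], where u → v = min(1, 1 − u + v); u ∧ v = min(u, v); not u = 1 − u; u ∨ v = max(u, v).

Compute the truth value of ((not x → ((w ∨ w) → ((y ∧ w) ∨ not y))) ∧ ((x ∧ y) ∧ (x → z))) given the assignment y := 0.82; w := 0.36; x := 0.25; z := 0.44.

not x: Łukasiewicz ¬ gives 1 − 0.25 = 0.75
(w ∨ w) = max(0.36, 0.36) = 0.36
(y ∧ w) = min(0.82, 0.36) = 0.36
not y: Łukasiewicz ¬ gives 1 − 0.82 = 0.18
((y ∧ w) ∨ not y) = max(0.36, 0.18) = 0.36
((w ∨ w) → ((y ∧ w) ∨ not y)): min(1, 1 − 0.36 + 0.36) = 1
(not x → ((w ∨ w) → ((y ∧ w) ∨ not y))): min(1, 1 − 0.75 + 1) = 1
(x ∧ y) = min(0.25, 0.82) = 0.25
(x → z): min(1, 1 − 0.25 + 0.44) = 1
((x ∧ y) ∧ (x → z)) = min(0.25, 1) = 0.25
((not x → ((w ∨ w) → ((y ∧ w) ∨ not y))) ∧ ((x ∧ y) ∧ (x → z))) = min(1, 0.25) = 0.25

0.25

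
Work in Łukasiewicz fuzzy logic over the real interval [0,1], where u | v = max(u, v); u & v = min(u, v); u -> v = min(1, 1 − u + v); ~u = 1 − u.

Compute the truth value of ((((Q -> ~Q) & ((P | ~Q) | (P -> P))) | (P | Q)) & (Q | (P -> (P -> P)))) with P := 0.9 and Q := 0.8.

~Q: Łukasiewicz ¬ gives 1 − 0.8 = 0.2
(Q -> ~Q): min(1, 1 − 0.8 + 0.2) = 0.4
~Q: Łukasiewicz ¬ gives 1 − 0.8 = 0.2
(P | ~Q) = max(0.9, 0.2) = 0.9
(P -> P): min(1, 1 − 0.9 + 0.9) = 1
((P | ~Q) | (P -> P)) = max(0.9, 1) = 1
((Q -> ~Q) & ((P | ~Q) | (P -> P))) = min(0.4, 1) = 0.4
(P | Q) = max(0.9, 0.8) = 0.9
(((Q -> ~Q) & ((P | ~Q) | (P -> P))) | (P | Q)) = max(0.4, 0.9) = 0.9
(P -> P): min(1, 1 − 0.9 + 0.9) = 1
(P -> (P -> P)): min(1, 1 − 0.9 + 1) = 1
(Q | (P -> (P -> P))) = max(0.8, 1) = 1
((((Q -> ~Q) & ((P | ~Q) | (P -> P))) | (P | Q)) & (Q | (P -> (P -> P)))) = min(0.9, 1) = 0.9

0.90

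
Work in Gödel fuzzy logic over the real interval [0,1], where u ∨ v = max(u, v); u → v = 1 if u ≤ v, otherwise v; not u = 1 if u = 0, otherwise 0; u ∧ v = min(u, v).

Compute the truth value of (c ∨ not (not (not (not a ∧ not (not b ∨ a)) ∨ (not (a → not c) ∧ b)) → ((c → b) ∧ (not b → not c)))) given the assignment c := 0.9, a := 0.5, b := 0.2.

not a: Gödel ¬ of 0.5 = 0 (operand ≠ 0)
not b: Gödel ¬ of 0.2 = 0 (operand ≠ 0)
(not b ∨ a) = max(0, 0.5) = 0.5
not (not b ∨ a): Gödel ¬ of 0.5 = 0 (operand ≠ 0)
(not a ∧ not (not b ∨ a)) = min(0, 0) = 0
not (not a ∧ not (not b ∨ a)): Gödel ¬ of 0 = 1 (operand is 0)
not c: Gödel ¬ of 0.9 = 0 (operand ≠ 0)
(a → not c): 0.5 > 0, so result = 0
not (a → not c): Gödel ¬ of 0 = 1 (operand is 0)
(not (a → not c) ∧ b) = min(1, 0.2) = 0.2
(not (not a ∧ not (not b ∨ a)) ∨ (not (a → not c) ∧ b)) = max(1, 0.2) = 1
not (not (not a ∧ not (not b ∨ a)) ∨ (not (a → not c) ∧ b)): Gödel ¬ of 1 = 0 (operand ≠ 0)
(c → b): 0.9 > 0.2, so result = 0.2
not b: Gödel ¬ of 0.2 = 0 (operand ≠ 0)
not c: Gödel ¬ of 0.9 = 0 (operand ≠ 0)
(not b → not c): 0 ≤ 0, so result = 1
((c → b) ∧ (not b → not c)) = min(0.2, 1) = 0.2
(not (not (not a ∧ not (not b ∨ a)) ∨ (not (a → not c) ∧ b)) → ((c → b) ∧ (not b → not c))): 0 ≤ 0.2, so result = 1
not (not (not (not a ∧ not (not b ∨ a)) ∨ (not (a → not c) ∧ b)) → ((c → b) ∧ (not b → not c))): Gödel ¬ of 1 = 0 (operand ≠ 0)
(c ∨ not (not (not (not a ∧ not (not b ∨ a)) ∨ (not (a → not c) ∧ b)) → ((c → b) ∧ (not b → not c)))) = max(0.9, 0) = 0.9

0.90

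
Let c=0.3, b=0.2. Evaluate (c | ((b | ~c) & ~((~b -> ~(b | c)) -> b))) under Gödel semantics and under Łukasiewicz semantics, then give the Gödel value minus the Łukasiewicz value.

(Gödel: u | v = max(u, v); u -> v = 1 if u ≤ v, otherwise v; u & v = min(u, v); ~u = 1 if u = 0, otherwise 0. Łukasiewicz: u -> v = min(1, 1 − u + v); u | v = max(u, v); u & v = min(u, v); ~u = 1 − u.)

Gödel evaluation:
  ~c: Gödel ¬ of 0.3 = 0 (operand ≠ 0)
  (b | ~c) = max(0.2, 0) = 0.2
  ~b: Gödel ¬ of 0.2 = 0 (operand ≠ 0)
  (b | c) = max(0.2, 0.3) = 0.3
  ~(b | c): Gödel ¬ of 0.3 = 0 (operand ≠ 0)
  (~b -> ~(b | c)): 0 ≤ 0, so result = 1
  ((~b -> ~(b | c)) -> b): 1 > 0.2, so result = 0.2
  ~((~b -> ~(b | c)) -> b): Gödel ¬ of 0.2 = 0 (operand ≠ 0)
  ((b | ~c) & ~((~b -> ~(b | c)) -> b)) = min(0.2, 0) = 0
  (c | ((b | ~c) & ~((~b -> ~(b | c)) -> b))) = max(0.3, 0) = 0.3
  Gödel value = 0.3
Łukasiewicz evaluation:
  ~c: Łukasiewicz ¬ gives 1 − 0.3 = 0.7
  (b | ~c) = max(0.2, 0.7) = 0.7
  ~b: Łukasiewicz ¬ gives 1 − 0.2 = 0.8
  (b | c) = max(0.2, 0.3) = 0.3
  ~(b | c): Łukasiewicz ¬ gives 1 − 0.3 = 0.7
  (~b -> ~(b | c)): min(1, 1 − 0.8 + 0.7) = 0.9
  ((~b -> ~(b | c)) -> b): min(1, 1 − 0.9 + 0.2) = 0.3
  ~((~b -> ~(b | c)) -> b): Łukasiewicz ¬ gives 1 − 0.3 = 0.7
  ((b | ~c) & ~((~b -> ~(b | c)) -> b)) = min(0.7, 0.7) = 0.7
  (c | ((b | ~c) & ~((~b -> ~(b | c)) -> b))) = max(0.3, 0.7) = 0.7
  Łukasiewicz value = 0.7
Difference: 0.3 − 0.7 = -0.40

-0.40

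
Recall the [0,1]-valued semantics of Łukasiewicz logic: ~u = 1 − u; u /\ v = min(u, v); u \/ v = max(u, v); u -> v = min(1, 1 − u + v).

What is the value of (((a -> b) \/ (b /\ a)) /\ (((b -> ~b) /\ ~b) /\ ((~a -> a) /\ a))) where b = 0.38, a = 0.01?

0.01

(a -> b): min(1, 1 − 0.01 + 0.38) = 1
(b /\ a) = min(0.38, 0.01) = 0.01
((a -> b) \/ (b /\ a)) = max(1, 0.01) = 1
~b: Łukasiewicz ¬ gives 1 − 0.38 = 0.62
(b -> ~b): min(1, 1 − 0.38 + 0.62) = 1
~b: Łukasiewicz ¬ gives 1 − 0.38 = 0.62
((b -> ~b) /\ ~b) = min(1, 0.62) = 0.62
~a: Łukasiewicz ¬ gives 1 − 0.01 = 0.99
(~a -> a): min(1, 1 − 0.99 + 0.01) = 0.02
((~a -> a) /\ a) = min(0.02, 0.01) = 0.01
(((b -> ~b) /\ ~b) /\ ((~a -> a) /\ a)) = min(0.62, 0.01) = 0.01
(((a -> b) \/ (b /\ a)) /\ (((b -> ~b) /\ ~b) /\ ((~a -> a) /\ a))) = min(1, 0.01) = 0.01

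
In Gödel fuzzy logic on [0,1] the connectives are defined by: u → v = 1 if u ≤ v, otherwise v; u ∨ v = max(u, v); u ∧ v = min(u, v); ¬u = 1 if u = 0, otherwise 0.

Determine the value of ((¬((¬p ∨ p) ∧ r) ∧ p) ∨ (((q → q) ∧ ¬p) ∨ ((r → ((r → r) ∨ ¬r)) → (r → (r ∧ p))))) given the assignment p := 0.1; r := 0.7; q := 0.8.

0.10

¬p: Gödel ¬ of 0.1 = 0 (operand ≠ 0)
(¬p ∨ p) = max(0, 0.1) = 0.1
((¬p ∨ p) ∧ r) = min(0.1, 0.7) = 0.1
¬((¬p ∨ p) ∧ r): Gödel ¬ of 0.1 = 0 (operand ≠ 0)
(¬((¬p ∨ p) ∧ r) ∧ p) = min(0, 0.1) = 0
(q → q): 0.8 ≤ 0.8, so result = 1
¬p: Gödel ¬ of 0.1 = 0 (operand ≠ 0)
((q → q) ∧ ¬p) = min(1, 0) = 0
(r → r): 0.7 ≤ 0.7, so result = 1
¬r: Gödel ¬ of 0.7 = 0 (operand ≠ 0)
((r → r) ∨ ¬r) = max(1, 0) = 1
(r → ((r → r) ∨ ¬r)): 0.7 ≤ 1, so result = 1
(r ∧ p) = min(0.7, 0.1) = 0.1
(r → (r ∧ p)): 0.7 > 0.1, so result = 0.1
((r → ((r → r) ∨ ¬r)) → (r → (r ∧ p))): 1 > 0.1, so result = 0.1
(((q → q) ∧ ¬p) ∨ ((r → ((r → r) ∨ ¬r)) → (r → (r ∧ p)))) = max(0, 0.1) = 0.1
((¬((¬p ∨ p) ∧ r) ∧ p) ∨ (((q → q) ∧ ¬p) ∨ ((r → ((r → r) ∨ ¬r)) → (r → (r ∧ p))))) = max(0, 0.1) = 0.1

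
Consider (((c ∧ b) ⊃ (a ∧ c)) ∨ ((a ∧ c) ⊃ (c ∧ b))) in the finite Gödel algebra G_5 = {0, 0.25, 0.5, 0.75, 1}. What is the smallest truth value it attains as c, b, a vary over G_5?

1.00

Every assignment gives 1. For instance at c = 0, b = 0, a = 0:
  (c ∧ b) = min(0, 0) = 0
  (a ∧ c) = min(0, 0) = 0
  ((c ∧ b) ⊃ (a ∧ c)): 0 ≤ 0, so result = 1
  (a ∧ c) = min(0, 0) = 0
  (c ∧ b) = min(0, 0) = 0
  ((a ∧ c) ⊃ (c ∧ b)): 0 ≤ 0, so result = 1
  (((c ∧ b) ⊃ (a ∧ c)) ∨ ((a ∧ c) ⊃ (c ∧ b))) = max(1, 1) = 1
All 125 assignments give value 1 — the formula is a G_5-tautology.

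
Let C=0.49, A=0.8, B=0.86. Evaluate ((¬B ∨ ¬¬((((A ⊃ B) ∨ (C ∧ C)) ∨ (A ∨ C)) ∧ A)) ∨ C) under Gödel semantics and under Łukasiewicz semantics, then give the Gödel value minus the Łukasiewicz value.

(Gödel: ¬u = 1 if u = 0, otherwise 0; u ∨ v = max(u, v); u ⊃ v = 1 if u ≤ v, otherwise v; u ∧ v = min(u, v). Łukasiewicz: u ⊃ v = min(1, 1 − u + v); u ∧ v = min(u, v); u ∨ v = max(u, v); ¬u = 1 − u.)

Gödel evaluation:
  ¬B: Gödel ¬ of 0.86 = 0 (operand ≠ 0)
  (A ⊃ B): 0.8 ≤ 0.86, so result = 1
  (C ∧ C) = min(0.49, 0.49) = 0.49
  ((A ⊃ B) ∨ (C ∧ C)) = max(1, 0.49) = 1
  (A ∨ C) = max(0.8, 0.49) = 0.8
  (((A ⊃ B) ∨ (C ∧ C)) ∨ (A ∨ C)) = max(1, 0.8) = 1
  ((((A ⊃ B) ∨ (C ∧ C)) ∨ (A ∨ C)) ∧ A) = min(1, 0.8) = 0.8
  ¬((((A ⊃ B) ∨ (C ∧ C)) ∨ (A ∨ C)) ∧ A): Gödel ¬ of 0.8 = 0 (operand ≠ 0)
  ¬¬((((A ⊃ B) ∨ (C ∧ C)) ∨ (A ∨ C)) ∧ A): Gödel ¬ of 0 = 1 (operand is 0)
  (¬B ∨ ¬¬((((A ⊃ B) ∨ (C ∧ C)) ∨ (A ∨ C)) ∧ A)) = max(0, 1) = 1
  ((¬B ∨ ¬¬((((A ⊃ B) ∨ (C ∧ C)) ∨ (A ∨ C)) ∧ A)) ∨ C) = max(1, 0.49) = 1
  Gödel value = 1
Łukasiewicz evaluation:
  ¬B: Łukasiewicz ¬ gives 1 − 0.86 = 0.14
  (A ⊃ B): min(1, 1 − 0.8 + 0.86) = 1
  (C ∧ C) = min(0.49, 0.49) = 0.49
  ((A ⊃ B) ∨ (C ∧ C)) = max(1, 0.49) = 1
  (A ∨ C) = max(0.8, 0.49) = 0.8
  (((A ⊃ B) ∨ (C ∧ C)) ∨ (A ∨ C)) = max(1, 0.8) = 1
  ((((A ⊃ B) ∨ (C ∧ C)) ∨ (A ∨ C)) ∧ A) = min(1, 0.8) = 0.8
  ¬((((A ⊃ B) ∨ (C ∧ C)) ∨ (A ∨ C)) ∧ A): Łukasiewicz ¬ gives 1 − 0.8 = 0.2
  ¬¬((((A ⊃ B) ∨ (C ∧ C)) ∨ (A ∨ C)) ∧ A): Łukasiewicz ¬ gives 1 − 0.2 = 0.8
  (¬B ∨ ¬¬((((A ⊃ B) ∨ (C ∧ C)) ∨ (A ∨ C)) ∧ A)) = max(0.14, 0.8) = 0.8
  ((¬B ∨ ¬¬((((A ⊃ B) ∨ (C ∧ C)) ∨ (A ∨ C)) ∧ A)) ∨ C) = max(0.8, 0.49) = 0.8
  Łukasiewicz value = 0.8
Difference: 1 − 0.8 = 0.20

0.20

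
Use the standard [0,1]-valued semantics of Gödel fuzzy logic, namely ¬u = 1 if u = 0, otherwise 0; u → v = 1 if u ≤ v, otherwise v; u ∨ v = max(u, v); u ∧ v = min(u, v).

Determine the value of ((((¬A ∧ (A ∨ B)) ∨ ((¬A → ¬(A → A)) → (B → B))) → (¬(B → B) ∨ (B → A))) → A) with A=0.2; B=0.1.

0.20

¬A: Gödel ¬ of 0.2 = 0 (operand ≠ 0)
(A ∨ B) = max(0.2, 0.1) = 0.2
(¬A ∧ (A ∨ B)) = min(0, 0.2) = 0
¬A: Gödel ¬ of 0.2 = 0 (operand ≠ 0)
(A → A): 0.2 ≤ 0.2, so result = 1
¬(A → A): Gödel ¬ of 1 = 0 (operand ≠ 0)
(¬A → ¬(A → A)): 0 ≤ 0, so result = 1
(B → B): 0.1 ≤ 0.1, so result = 1
((¬A → ¬(A → A)) → (B → B)): 1 ≤ 1, so result = 1
((¬A ∧ (A ∨ B)) ∨ ((¬A → ¬(A → A)) → (B → B))) = max(0, 1) = 1
(B → B): 0.1 ≤ 0.1, so result = 1
¬(B → B): Gödel ¬ of 1 = 0 (operand ≠ 0)
(B → A): 0.1 ≤ 0.2, so result = 1
(¬(B → B) ∨ (B → A)) = max(0, 1) = 1
(((¬A ∧ (A ∨ B)) ∨ ((¬A → ¬(A → A)) → (B → B))) → (¬(B → B) ∨ (B → A))): 1 ≤ 1, so result = 1
((((¬A ∧ (A ∨ B)) ∨ ((¬A → ¬(A → A)) → (B → B))) → (¬(B → B) ∨ (B → A))) → A): 1 > 0.2, so result = 0.2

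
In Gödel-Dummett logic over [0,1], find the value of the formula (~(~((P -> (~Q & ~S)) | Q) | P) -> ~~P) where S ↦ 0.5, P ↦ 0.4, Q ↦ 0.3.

~Q: Gödel ¬ of 0.3 = 0 (operand ≠ 0)
~S: Gödel ¬ of 0.5 = 0 (operand ≠ 0)
(~Q & ~S) = min(0, 0) = 0
(P -> (~Q & ~S)): 0.4 > 0, so result = 0
((P -> (~Q & ~S)) | Q) = max(0, 0.3) = 0.3
~((P -> (~Q & ~S)) | Q): Gödel ¬ of 0.3 = 0 (operand ≠ 0)
(~((P -> (~Q & ~S)) | Q) | P) = max(0, 0.4) = 0.4
~(~((P -> (~Q & ~S)) | Q) | P): Gödel ¬ of 0.4 = 0 (operand ≠ 0)
~P: Gödel ¬ of 0.4 = 0 (operand ≠ 0)
~~P: Gödel ¬ of 0 = 1 (operand is 0)
(~(~((P -> (~Q & ~S)) | Q) | P) -> ~~P): 0 ≤ 1, so result = 1

1.00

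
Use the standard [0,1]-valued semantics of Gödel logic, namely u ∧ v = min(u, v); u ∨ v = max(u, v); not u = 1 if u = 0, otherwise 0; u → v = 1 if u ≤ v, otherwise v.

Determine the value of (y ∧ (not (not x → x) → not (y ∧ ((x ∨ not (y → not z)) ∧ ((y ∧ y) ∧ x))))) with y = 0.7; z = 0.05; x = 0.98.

0.70

not x: Gödel ¬ of 0.98 = 0 (operand ≠ 0)
(not x → x): 0 ≤ 0.98, so result = 1
not (not x → x): Gödel ¬ of 1 = 0 (operand ≠ 0)
not z: Gödel ¬ of 0.05 = 0 (operand ≠ 0)
(y → not z): 0.7 > 0, so result = 0
not (y → not z): Gödel ¬ of 0 = 1 (operand is 0)
(x ∨ not (y → not z)) = max(0.98, 1) = 1
(y ∧ y) = min(0.7, 0.7) = 0.7
((y ∧ y) ∧ x) = min(0.7, 0.98) = 0.7
((x ∨ not (y → not z)) ∧ ((y ∧ y) ∧ x)) = min(1, 0.7) = 0.7
(y ∧ ((x ∨ not (y → not z)) ∧ ((y ∧ y) ∧ x))) = min(0.7, 0.7) = 0.7
not (y ∧ ((x ∨ not (y → not z)) ∧ ((y ∧ y) ∧ x))): Gödel ¬ of 0.7 = 0 (operand ≠ 0)
(not (not x → x) → not (y ∧ ((x ∨ not (y → not z)) ∧ ((y ∧ y) ∧ x)))): 0 ≤ 0, so result = 1
(y ∧ (not (not x → x) → not (y ∧ ((x ∨ not (y → not z)) ∧ ((y ∧ y) ∧ x))))) = min(0.7, 1) = 0.7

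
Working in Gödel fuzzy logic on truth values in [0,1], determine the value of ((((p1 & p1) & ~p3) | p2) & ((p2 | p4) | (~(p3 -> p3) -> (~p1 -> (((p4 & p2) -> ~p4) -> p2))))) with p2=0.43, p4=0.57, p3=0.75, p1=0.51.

(p1 & p1) = min(0.51, 0.51) = 0.51
~p3: Gödel ¬ of 0.75 = 0 (operand ≠ 0)
((p1 & p1) & ~p3) = min(0.51, 0) = 0
(((p1 & p1) & ~p3) | p2) = max(0, 0.43) = 0.43
(p2 | p4) = max(0.43, 0.57) = 0.57
(p3 -> p3): 0.75 ≤ 0.75, so result = 1
~(p3 -> p3): Gödel ¬ of 1 = 0 (operand ≠ 0)
~p1: Gödel ¬ of 0.51 = 0 (operand ≠ 0)
(p4 & p2) = min(0.57, 0.43) = 0.43
~p4: Gödel ¬ of 0.57 = 0 (operand ≠ 0)
((p4 & p2) -> ~p4): 0.43 > 0, so result = 0
(((p4 & p2) -> ~p4) -> p2): 0 ≤ 0.43, so result = 1
(~p1 -> (((p4 & p2) -> ~p4) -> p2)): 0 ≤ 1, so result = 1
(~(p3 -> p3) -> (~p1 -> (((p4 & p2) -> ~p4) -> p2))): 0 ≤ 1, so result = 1
((p2 | p4) | (~(p3 -> p3) -> (~p1 -> (((p4 & p2) -> ~p4) -> p2)))) = max(0.57, 1) = 1
((((p1 & p1) & ~p3) | p2) & ((p2 | p4) | (~(p3 -> p3) -> (~p1 -> (((p4 & p2) -> ~p4) -> p2))))) = min(0.43, 1) = 0.43

0.43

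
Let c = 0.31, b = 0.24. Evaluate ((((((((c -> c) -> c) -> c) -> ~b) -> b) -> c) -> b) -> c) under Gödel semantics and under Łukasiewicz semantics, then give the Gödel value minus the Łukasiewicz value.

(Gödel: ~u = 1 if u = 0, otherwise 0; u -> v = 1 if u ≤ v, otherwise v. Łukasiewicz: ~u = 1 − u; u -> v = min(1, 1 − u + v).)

Gödel evaluation:
  (c -> c): 0.31 ≤ 0.31, so result = 1
  ((c -> c) -> c): 1 > 0.31, so result = 0.31
  (((c -> c) -> c) -> c): 0.31 ≤ 0.31, so result = 1
  ~b: Gödel ¬ of 0.24 = 0 (operand ≠ 0)
  ((((c -> c) -> c) -> c) -> ~b): 1 > 0, so result = 0
  (((((c -> c) -> c) -> c) -> ~b) -> b): 0 ≤ 0.24, so result = 1
  ((((((c -> c) -> c) -> c) -> ~b) -> b) -> c): 1 > 0.31, so result = 0.31
  (((((((c -> c) -> c) -> c) -> ~b) -> b) -> c) -> b): 0.31 > 0.24, so result = 0.24
  ((((((((c -> c) -> c) -> c) -> ~b) -> b) -> c) -> b) -> c): 0.24 ≤ 0.31, so result = 1
  Gödel value = 1
Łukasiewicz evaluation:
  (c -> c): min(1, 1 − 0.31 + 0.31) = 1
  ((c -> c) -> c): min(1, 1 − 1 + 0.31) = 0.31
  (((c -> c) -> c) -> c): min(1, 1 − 0.31 + 0.31) = 1
  ~b: Łukasiewicz ¬ gives 1 − 0.24 = 0.76
  ((((c -> c) -> c) -> c) -> ~b): min(1, 1 − 1 + 0.76) = 0.76
  (((((c -> c) -> c) -> c) -> ~b) -> b): min(1, 1 − 0.76 + 0.24) = 0.48
  ((((((c -> c) -> c) -> c) -> ~b) -> b) -> c): min(1, 1 − 0.48 + 0.31) = 0.83
  (((((((c -> c) -> c) -> c) -> ~b) -> b) -> c) -> b): min(1, 1 − 0.83 + 0.24) = 0.41
  ((((((((c -> c) -> c) -> c) -> ~b) -> b) -> c) -> b) -> c): min(1, 1 − 0.41 + 0.31) = 0.9
  Łukasiewicz value = 0.9
Difference: 1 − 0.9 = 0.10

0.10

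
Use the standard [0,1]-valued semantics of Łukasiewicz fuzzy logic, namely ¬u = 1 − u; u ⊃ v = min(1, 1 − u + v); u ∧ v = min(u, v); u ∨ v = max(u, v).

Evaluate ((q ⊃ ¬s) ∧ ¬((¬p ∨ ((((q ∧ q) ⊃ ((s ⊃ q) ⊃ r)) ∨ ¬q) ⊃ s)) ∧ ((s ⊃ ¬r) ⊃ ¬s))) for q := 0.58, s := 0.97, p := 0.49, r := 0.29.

¬s: Łukasiewicz ¬ gives 1 − 0.97 = 0.03
(q ⊃ ¬s): min(1, 1 − 0.58 + 0.03) = 0.45
¬p: Łukasiewicz ¬ gives 1 − 0.49 = 0.51
(q ∧ q) = min(0.58, 0.58) = 0.58
(s ⊃ q): min(1, 1 − 0.97 + 0.58) = 0.61
((s ⊃ q) ⊃ r): min(1, 1 − 0.61 + 0.29) = 0.68
((q ∧ q) ⊃ ((s ⊃ q) ⊃ r)): min(1, 1 − 0.58 + 0.68) = 1
¬q: Łukasiewicz ¬ gives 1 − 0.58 = 0.42
(((q ∧ q) ⊃ ((s ⊃ q) ⊃ r)) ∨ ¬q) = max(1, 0.42) = 1
((((q ∧ q) ⊃ ((s ⊃ q) ⊃ r)) ∨ ¬q) ⊃ s): min(1, 1 − 1 + 0.97) = 0.97
(¬p ∨ ((((q ∧ q) ⊃ ((s ⊃ q) ⊃ r)) ∨ ¬q) ⊃ s)) = max(0.51, 0.97) = 0.97
¬r: Łukasiewicz ¬ gives 1 − 0.29 = 0.71
(s ⊃ ¬r): min(1, 1 − 0.97 + 0.71) = 0.74
¬s: Łukasiewicz ¬ gives 1 − 0.97 = 0.03
((s ⊃ ¬r) ⊃ ¬s): min(1, 1 − 0.74 + 0.03) = 0.29
((¬p ∨ ((((q ∧ q) ⊃ ((s ⊃ q) ⊃ r)) ∨ ¬q) ⊃ s)) ∧ ((s ⊃ ¬r) ⊃ ¬s)) = min(0.97, 0.29) = 0.29
¬((¬p ∨ ((((q ∧ q) ⊃ ((s ⊃ q) ⊃ r)) ∨ ¬q) ⊃ s)) ∧ ((s ⊃ ¬r) ⊃ ¬s)): Łukasiewicz ¬ gives 1 − 0.29 = 0.71
((q ⊃ ¬s) ∧ ¬((¬p ∨ ((((q ∧ q) ⊃ ((s ⊃ q) ⊃ r)) ∨ ¬q) ⊃ s)) ∧ ((s ⊃ ¬r) ⊃ ¬s))) = min(0.45, 0.71) = 0.45

0.45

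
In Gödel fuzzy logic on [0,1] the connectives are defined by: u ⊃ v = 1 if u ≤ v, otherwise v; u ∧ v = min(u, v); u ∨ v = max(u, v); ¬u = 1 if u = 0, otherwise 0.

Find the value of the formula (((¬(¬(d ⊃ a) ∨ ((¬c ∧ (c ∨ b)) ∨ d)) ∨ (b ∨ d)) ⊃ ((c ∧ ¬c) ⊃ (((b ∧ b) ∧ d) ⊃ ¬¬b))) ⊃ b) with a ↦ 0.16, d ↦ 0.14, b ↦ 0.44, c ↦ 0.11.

(d ⊃ a): 0.14 ≤ 0.16, so result = 1
¬(d ⊃ a): Gödel ¬ of 1 = 0 (operand ≠ 0)
¬c: Gödel ¬ of 0.11 = 0 (operand ≠ 0)
(c ∨ b) = max(0.11, 0.44) = 0.44
(¬c ∧ (c ∨ b)) = min(0, 0.44) = 0
((¬c ∧ (c ∨ b)) ∨ d) = max(0, 0.14) = 0.14
(¬(d ⊃ a) ∨ ((¬c ∧ (c ∨ b)) ∨ d)) = max(0, 0.14) = 0.14
¬(¬(d ⊃ a) ∨ ((¬c ∧ (c ∨ b)) ∨ d)): Gödel ¬ of 0.14 = 0 (operand ≠ 0)
(b ∨ d) = max(0.44, 0.14) = 0.44
(¬(¬(d ⊃ a) ∨ ((¬c ∧ (c ∨ b)) ∨ d)) ∨ (b ∨ d)) = max(0, 0.44) = 0.44
¬c: Gödel ¬ of 0.11 = 0 (operand ≠ 0)
(c ∧ ¬c) = min(0.11, 0) = 0
(b ∧ b) = min(0.44, 0.44) = 0.44
((b ∧ b) ∧ d) = min(0.44, 0.14) = 0.14
¬b: Gödel ¬ of 0.44 = 0 (operand ≠ 0)
¬¬b: Gödel ¬ of 0 = 1 (operand is 0)
(((b ∧ b) ∧ d) ⊃ ¬¬b): 0.14 ≤ 1, so result = 1
((c ∧ ¬c) ⊃ (((b ∧ b) ∧ d) ⊃ ¬¬b)): 0 ≤ 1, so result = 1
((¬(¬(d ⊃ a) ∨ ((¬c ∧ (c ∨ b)) ∨ d)) ∨ (b ∨ d)) ⊃ ((c ∧ ¬c) ⊃ (((b ∧ b) ∧ d) ⊃ ¬¬b))): 0.44 ≤ 1, so result = 1
(((¬(¬(d ⊃ a) ∨ ((¬c ∧ (c ∨ b)) ∨ d)) ∨ (b ∨ d)) ⊃ ((c ∧ ¬c) ⊃ (((b ∧ b) ∧ d) ⊃ ¬¬b))) ⊃ b): 1 > 0.44, so result = 0.44

0.44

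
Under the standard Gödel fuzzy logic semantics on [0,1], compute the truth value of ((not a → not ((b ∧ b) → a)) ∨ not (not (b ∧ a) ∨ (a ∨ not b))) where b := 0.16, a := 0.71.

1.00

not a: Gödel ¬ of 0.71 = 0 (operand ≠ 0)
(b ∧ b) = min(0.16, 0.16) = 0.16
((b ∧ b) → a): 0.16 ≤ 0.71, so result = 1
not ((b ∧ b) → a): Gödel ¬ of 1 = 0 (operand ≠ 0)
(not a → not ((b ∧ b) → a)): 0 ≤ 0, so result = 1
(b ∧ a) = min(0.16, 0.71) = 0.16
not (b ∧ a): Gödel ¬ of 0.16 = 0 (operand ≠ 0)
not b: Gödel ¬ of 0.16 = 0 (operand ≠ 0)
(a ∨ not b) = max(0.71, 0) = 0.71
(not (b ∧ a) ∨ (a ∨ not b)) = max(0, 0.71) = 0.71
not (not (b ∧ a) ∨ (a ∨ not b)): Gödel ¬ of 0.71 = 0 (operand ≠ 0)
((not a → not ((b ∧ b) → a)) ∨ not (not (b ∧ a) ∨ (a ∨ not b))) = max(1, 0) = 1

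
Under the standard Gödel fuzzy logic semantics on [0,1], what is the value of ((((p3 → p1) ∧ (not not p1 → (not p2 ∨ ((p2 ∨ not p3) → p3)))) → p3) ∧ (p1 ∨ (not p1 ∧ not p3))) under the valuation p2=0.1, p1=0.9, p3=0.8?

(p3 → p1): 0.8 ≤ 0.9, so result = 1
not p1: Gödel ¬ of 0.9 = 0 (operand ≠ 0)
not not p1: Gödel ¬ of 0 = 1 (operand is 0)
not p2: Gödel ¬ of 0.1 = 0 (operand ≠ 0)
not p3: Gödel ¬ of 0.8 = 0 (operand ≠ 0)
(p2 ∨ not p3) = max(0.1, 0) = 0.1
((p2 ∨ not p3) → p3): 0.1 ≤ 0.8, so result = 1
(not p2 ∨ ((p2 ∨ not p3) → p3)) = max(0, 1) = 1
(not not p1 → (not p2 ∨ ((p2 ∨ not p3) → p3))): 1 ≤ 1, so result = 1
((p3 → p1) ∧ (not not p1 → (not p2 ∨ ((p2 ∨ not p3) → p3)))) = min(1, 1) = 1
(((p3 → p1) ∧ (not not p1 → (not p2 ∨ ((p2 ∨ not p3) → p3)))) → p3): 1 > 0.8, so result = 0.8
not p1: Gödel ¬ of 0.9 = 0 (operand ≠ 0)
not p3: Gödel ¬ of 0.8 = 0 (operand ≠ 0)
(not p1 ∧ not p3) = min(0, 0) = 0
(p1 ∨ (not p1 ∧ not p3)) = max(0.9, 0) = 0.9
((((p3 → p1) ∧ (not not p1 → (not p2 ∨ ((p2 ∨ not p3) → p3)))) → p3) ∧ (p1 ∨ (not p1 ∧ not p3))) = min(0.8, 0.9) = 0.8

0.80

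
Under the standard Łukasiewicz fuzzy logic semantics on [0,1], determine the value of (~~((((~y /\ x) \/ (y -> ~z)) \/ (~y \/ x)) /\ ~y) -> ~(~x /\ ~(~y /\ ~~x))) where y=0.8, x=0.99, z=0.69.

~y: Łukasiewicz ¬ gives 1 − 0.8 = 0.2
(~y /\ x) = min(0.2, 0.99) = 0.2
~z: Łukasiewicz ¬ gives 1 − 0.69 = 0.31
(y -> ~z): min(1, 1 − 0.8 + 0.31) = 0.51
((~y /\ x) \/ (y -> ~z)) = max(0.2, 0.51) = 0.51
~y: Łukasiewicz ¬ gives 1 − 0.8 = 0.2
(~y \/ x) = max(0.2, 0.99) = 0.99
(((~y /\ x) \/ (y -> ~z)) \/ (~y \/ x)) = max(0.51, 0.99) = 0.99
~y: Łukasiewicz ¬ gives 1 − 0.8 = 0.2
((((~y /\ x) \/ (y -> ~z)) \/ (~y \/ x)) /\ ~y) = min(0.99, 0.2) = 0.2
~((((~y /\ x) \/ (y -> ~z)) \/ (~y \/ x)) /\ ~y): Łukasiewicz ¬ gives 1 − 0.2 = 0.8
~~((((~y /\ x) \/ (y -> ~z)) \/ (~y \/ x)) /\ ~y): Łukasiewicz ¬ gives 1 − 0.8 = 0.2
~x: Łukasiewicz ¬ gives 1 − 0.99 = 0.01
~y: Łukasiewicz ¬ gives 1 − 0.8 = 0.2
~x: Łukasiewicz ¬ gives 1 − 0.99 = 0.01
~~x: Łukasiewicz ¬ gives 1 − 0.01 = 0.99
(~y /\ ~~x) = min(0.2, 0.99) = 0.2
~(~y /\ ~~x): Łukasiewicz ¬ gives 1 − 0.2 = 0.8
(~x /\ ~(~y /\ ~~x)) = min(0.01, 0.8) = 0.01
~(~x /\ ~(~y /\ ~~x)): Łukasiewicz ¬ gives 1 − 0.01 = 0.99
(~~((((~y /\ x) \/ (y -> ~z)) \/ (~y \/ x)) /\ ~y) -> ~(~x /\ ~(~y /\ ~~x))): min(1, 1 − 0.2 + 0.99) = 1

1.00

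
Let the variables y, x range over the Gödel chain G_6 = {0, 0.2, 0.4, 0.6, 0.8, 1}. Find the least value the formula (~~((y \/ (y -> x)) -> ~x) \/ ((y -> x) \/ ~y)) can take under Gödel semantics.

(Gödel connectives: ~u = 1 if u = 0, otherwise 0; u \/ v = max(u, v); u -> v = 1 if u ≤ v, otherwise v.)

The minimum is attained at y = 0.4, x = 0.2:
  (y -> x): 0.4 > 0.2, so result = 0.2
  (y \/ (y -> x)) = max(0.4, 0.2) = 0.4
  ~x: Gödel ¬ of 0.2 = 0 (operand ≠ 0)
  ((y \/ (y -> x)) -> ~x): 0.4 > 0, so result = 0
  ~((y \/ (y -> x)) -> ~x): Gödel ¬ of 0 = 1 (operand is 0)
  ~~((y \/ (y -> x)) -> ~x): Gödel ¬ of 1 = 0 (operand ≠ 0)
  (y -> x): 0.4 > 0.2, so result = 0.2
  ~y: Gödel ¬ of 0.4 = 0 (operand ≠ 0)
  ((y -> x) \/ ~y) = max(0.2, 0) = 0.2
  (~~((y \/ (y -> x)) -> ~x) \/ ((y -> x) \/ ~y)) = max(0, 0.2) = 0.2
Checking all 36 assignments confirms none give a value below 0.20.

0.20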